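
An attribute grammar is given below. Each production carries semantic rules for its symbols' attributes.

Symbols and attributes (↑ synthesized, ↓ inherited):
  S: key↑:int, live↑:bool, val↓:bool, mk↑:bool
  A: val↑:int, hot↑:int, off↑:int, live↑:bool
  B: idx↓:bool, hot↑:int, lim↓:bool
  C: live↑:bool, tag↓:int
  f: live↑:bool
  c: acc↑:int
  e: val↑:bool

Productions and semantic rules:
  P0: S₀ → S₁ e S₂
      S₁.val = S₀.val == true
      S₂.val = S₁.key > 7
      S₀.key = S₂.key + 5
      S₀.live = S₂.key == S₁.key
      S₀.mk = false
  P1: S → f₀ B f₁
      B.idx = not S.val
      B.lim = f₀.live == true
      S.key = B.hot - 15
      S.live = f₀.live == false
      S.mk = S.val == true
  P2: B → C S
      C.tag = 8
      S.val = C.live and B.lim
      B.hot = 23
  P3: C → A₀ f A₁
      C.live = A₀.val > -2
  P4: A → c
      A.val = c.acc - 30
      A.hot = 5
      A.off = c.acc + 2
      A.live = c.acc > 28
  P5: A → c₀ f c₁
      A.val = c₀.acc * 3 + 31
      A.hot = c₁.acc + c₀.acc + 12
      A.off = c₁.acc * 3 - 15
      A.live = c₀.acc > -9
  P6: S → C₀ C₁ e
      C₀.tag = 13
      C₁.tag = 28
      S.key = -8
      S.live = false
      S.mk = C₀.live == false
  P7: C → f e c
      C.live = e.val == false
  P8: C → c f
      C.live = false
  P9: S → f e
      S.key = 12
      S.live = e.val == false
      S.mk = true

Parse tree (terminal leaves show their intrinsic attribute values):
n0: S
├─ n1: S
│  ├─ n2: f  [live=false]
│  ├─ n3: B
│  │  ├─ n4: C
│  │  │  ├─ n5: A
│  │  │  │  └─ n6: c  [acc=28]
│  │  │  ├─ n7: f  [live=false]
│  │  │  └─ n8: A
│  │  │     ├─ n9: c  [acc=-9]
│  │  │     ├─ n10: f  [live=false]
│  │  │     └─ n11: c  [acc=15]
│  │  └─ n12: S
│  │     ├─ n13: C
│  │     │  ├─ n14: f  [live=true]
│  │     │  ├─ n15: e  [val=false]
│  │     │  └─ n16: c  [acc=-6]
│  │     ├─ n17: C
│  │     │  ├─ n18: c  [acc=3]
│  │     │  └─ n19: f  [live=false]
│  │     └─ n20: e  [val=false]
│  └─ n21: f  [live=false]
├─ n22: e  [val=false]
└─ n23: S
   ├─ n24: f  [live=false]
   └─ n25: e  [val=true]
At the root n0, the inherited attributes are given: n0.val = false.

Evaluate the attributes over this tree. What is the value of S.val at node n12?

false

1. n0.val = false  [given at root]
2. n1.val = false  [S₀.val == true]
3. n2.live = false  [terminal]
4. n3.idx = true  [not S.val]
5. n3.lim = false  [f₀.live == true]
6. n4.tag = 8  [8]
7. n6.acc = 28  [terminal]
8. n5.val = -2  [c.acc - 30]
9. n5.hot = 5  [5]
10. n5.off = 30  [c.acc + 2]
11. n5.live = false  [c.acc > 28]
12. n7.live = false  [terminal]
13. n9.acc = -9  [terminal]
14. n10.live = false  [terminal]
15. n11.acc = 15  [terminal]
16. n8.val = 4  [c₀.acc * 3 + 31]
17. n8.hot = 18  [c₁.acc + c₀.acc + 12]
18. n8.off = 30  [c₁.acc * 3 - 15]
19. n8.live = false  [c₀.acc > -9]
20. n4.live = false  [A₀.val > -2]
21. n12.val = false  [C.live and B.lim]
22. n13.tag = 13  [13]
23. n14.live = true  [terminal]
24. n15.val = false  [terminal]
25. n16.acc = -6  [terminal]
26. n13.live = true  [e.val == false]
27. n17.tag = 28  [28]
28. n18.acc = 3  [terminal]
29. n19.live = false  [terminal]
30. n17.live = false  [false]
31. n20.val = false  [terminal]
32. n12.key = -8  [-8]
33. n12.live = false  [false]
34. n12.mk = false  [C₀.live == false]
35. n3.hot = 23  [23]
36. n21.live = false  [terminal]
37. n1.key = 8  [B.hot - 15]
38. n1.live = true  [f₀.live == false]
39. n1.mk = false  [S.val == true]
40. n22.val = false  [terminal]
41. n23.val = true  [S₁.key > 7]
42. n24.live = false  [terminal]
43. n25.val = true  [terminal]
44. n23.key = 12  [12]
45. n23.live = false  [e.val == false]
46. n23.mk = true  [true]
47. n0.key = 17  [S₂.key + 5]
48. n0.live = false  [S₂.key == S₁.key]
49. n0.mk = false  [false]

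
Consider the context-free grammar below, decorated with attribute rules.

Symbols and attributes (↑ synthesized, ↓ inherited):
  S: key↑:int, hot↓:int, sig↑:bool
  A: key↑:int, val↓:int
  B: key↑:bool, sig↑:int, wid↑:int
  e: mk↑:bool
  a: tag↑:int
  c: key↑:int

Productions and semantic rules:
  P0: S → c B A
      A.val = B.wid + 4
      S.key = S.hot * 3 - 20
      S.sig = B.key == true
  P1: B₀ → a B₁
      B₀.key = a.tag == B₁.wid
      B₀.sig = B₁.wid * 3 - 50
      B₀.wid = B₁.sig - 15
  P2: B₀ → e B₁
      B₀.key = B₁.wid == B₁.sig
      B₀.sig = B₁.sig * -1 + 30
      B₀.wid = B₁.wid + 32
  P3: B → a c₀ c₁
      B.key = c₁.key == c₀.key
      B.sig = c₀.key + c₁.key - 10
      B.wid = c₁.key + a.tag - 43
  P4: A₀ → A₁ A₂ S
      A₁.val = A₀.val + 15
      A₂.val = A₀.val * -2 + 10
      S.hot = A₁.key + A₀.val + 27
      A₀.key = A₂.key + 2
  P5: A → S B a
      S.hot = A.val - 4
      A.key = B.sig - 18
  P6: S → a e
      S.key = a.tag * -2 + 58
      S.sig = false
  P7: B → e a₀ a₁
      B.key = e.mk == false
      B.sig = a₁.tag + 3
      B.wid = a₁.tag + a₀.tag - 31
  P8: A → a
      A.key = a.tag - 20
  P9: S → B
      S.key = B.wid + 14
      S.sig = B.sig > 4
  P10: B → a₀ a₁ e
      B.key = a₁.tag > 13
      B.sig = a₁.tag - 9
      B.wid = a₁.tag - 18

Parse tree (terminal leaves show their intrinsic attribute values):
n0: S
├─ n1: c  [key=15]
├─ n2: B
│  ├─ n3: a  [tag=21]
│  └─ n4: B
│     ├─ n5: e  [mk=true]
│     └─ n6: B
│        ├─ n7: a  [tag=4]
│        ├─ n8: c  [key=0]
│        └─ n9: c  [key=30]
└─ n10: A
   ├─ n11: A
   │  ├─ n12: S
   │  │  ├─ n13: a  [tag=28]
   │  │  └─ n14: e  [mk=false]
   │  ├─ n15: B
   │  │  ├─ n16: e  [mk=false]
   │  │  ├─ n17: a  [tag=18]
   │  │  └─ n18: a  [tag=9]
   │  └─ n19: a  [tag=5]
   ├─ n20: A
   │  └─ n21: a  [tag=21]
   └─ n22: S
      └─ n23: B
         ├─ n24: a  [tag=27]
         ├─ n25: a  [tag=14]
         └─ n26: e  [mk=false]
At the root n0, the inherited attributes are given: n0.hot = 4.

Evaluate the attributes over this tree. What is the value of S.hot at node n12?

10

1. n0.hot = 4  [given at root]
2. n1.key = 15  [terminal]
3. n3.tag = 21  [terminal]
4. n5.mk = true  [terminal]
5. n7.tag = 4  [terminal]
6. n8.key = 0  [terminal]
7. n9.key = 30  [terminal]
8. n6.key = false  [c₁.key == c₀.key]
9. n6.sig = 20  [c₀.key + c₁.key - 10]
10. n6.wid = -9  [c₁.key + a.tag - 43]
11. n4.key = false  [B₁.wid == B₁.sig]
12. n4.sig = 10  [B₁.sig * -1 + 30]
13. n4.wid = 23  [B₁.wid + 32]
14. n2.key = false  [a.tag == B₁.wid]
15. n2.sig = 19  [B₁.wid * 3 - 50]
16. n2.wid = -5  [B₁.sig - 15]
17. n10.val = -1  [B.wid + 4]
18. n11.val = 14  [A₀.val + 15]
19. n12.hot = 10  [A.val - 4]
20. n13.tag = 28  [terminal]
21. n14.mk = false  [terminal]
22. n12.key = 2  [a.tag * -2 + 58]
23. n12.sig = false  [false]
24. n16.mk = false  [terminal]
25. n17.tag = 18  [terminal]
26. n18.tag = 9  [terminal]
27. n15.key = true  [e.mk == false]
28. n15.sig = 12  [a₁.tag + 3]
29. n15.wid = -4  [a₁.tag + a₀.tag - 31]
30. n19.tag = 5  [terminal]
31. n11.key = -6  [B.sig - 18]
32. n20.val = 12  [A₀.val * -2 + 10]
33. n21.tag = 21  [terminal]
34. n20.key = 1  [a.tag - 20]
35. n22.hot = 20  [A₁.key + A₀.val + 27]
36. n24.tag = 27  [terminal]
37. n25.tag = 14  [terminal]
38. n26.mk = false  [terminal]
39. n23.key = true  [a₁.tag > 13]
40. n23.sig = 5  [a₁.tag - 9]
41. n23.wid = -4  [a₁.tag - 18]
42. n22.key = 10  [B.wid + 14]
43. n22.sig = true  [B.sig > 4]
44. n10.key = 3  [A₂.key + 2]
45. n0.key = -8  [S.hot * 3 - 20]
46. n0.sig = false  [B.key == true]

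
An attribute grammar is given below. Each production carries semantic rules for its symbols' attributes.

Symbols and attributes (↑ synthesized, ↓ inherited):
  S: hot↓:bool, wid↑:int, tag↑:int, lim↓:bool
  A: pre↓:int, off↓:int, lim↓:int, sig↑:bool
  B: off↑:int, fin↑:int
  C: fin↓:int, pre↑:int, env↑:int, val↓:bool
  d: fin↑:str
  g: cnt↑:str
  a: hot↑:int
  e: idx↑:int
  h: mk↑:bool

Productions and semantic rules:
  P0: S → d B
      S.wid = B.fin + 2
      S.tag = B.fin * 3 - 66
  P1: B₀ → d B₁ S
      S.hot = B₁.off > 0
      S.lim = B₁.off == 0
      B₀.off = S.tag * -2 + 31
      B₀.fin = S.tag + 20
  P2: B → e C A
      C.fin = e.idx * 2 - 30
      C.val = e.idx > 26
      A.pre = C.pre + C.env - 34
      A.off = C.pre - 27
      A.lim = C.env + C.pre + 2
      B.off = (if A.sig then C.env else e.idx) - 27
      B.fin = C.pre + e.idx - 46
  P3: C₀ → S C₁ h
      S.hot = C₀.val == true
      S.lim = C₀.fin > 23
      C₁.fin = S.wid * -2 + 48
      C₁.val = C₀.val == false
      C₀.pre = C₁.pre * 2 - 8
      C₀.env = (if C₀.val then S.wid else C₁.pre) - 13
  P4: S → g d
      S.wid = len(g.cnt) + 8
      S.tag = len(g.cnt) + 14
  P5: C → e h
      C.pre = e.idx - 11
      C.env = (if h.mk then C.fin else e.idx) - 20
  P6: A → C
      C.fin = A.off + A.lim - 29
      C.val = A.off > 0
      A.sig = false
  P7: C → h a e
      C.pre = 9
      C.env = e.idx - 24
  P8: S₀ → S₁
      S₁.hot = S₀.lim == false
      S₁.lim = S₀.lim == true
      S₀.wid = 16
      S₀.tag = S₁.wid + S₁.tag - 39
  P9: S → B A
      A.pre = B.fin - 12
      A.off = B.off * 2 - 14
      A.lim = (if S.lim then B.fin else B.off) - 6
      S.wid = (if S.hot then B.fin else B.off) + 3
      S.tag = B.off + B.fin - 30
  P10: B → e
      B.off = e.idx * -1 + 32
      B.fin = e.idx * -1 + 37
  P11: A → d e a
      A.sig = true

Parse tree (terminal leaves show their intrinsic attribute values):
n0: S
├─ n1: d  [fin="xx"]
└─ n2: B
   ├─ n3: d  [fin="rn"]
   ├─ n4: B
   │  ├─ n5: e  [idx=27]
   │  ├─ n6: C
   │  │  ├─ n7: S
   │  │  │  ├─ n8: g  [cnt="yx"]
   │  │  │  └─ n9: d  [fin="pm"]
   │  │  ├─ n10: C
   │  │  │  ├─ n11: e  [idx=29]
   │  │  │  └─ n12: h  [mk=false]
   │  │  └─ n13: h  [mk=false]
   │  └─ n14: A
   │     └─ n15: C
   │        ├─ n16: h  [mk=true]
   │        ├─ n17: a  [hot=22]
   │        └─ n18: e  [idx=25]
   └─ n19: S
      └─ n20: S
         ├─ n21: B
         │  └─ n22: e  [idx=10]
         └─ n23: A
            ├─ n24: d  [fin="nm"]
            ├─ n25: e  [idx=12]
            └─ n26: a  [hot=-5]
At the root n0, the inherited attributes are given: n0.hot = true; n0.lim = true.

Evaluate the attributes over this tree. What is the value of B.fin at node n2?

25

1. n0.hot = true  [given at root]
2. n0.lim = true  [given at root]
3. n1.fin = "xx"  [terminal]
4. n3.fin = "rn"  [terminal]
5. n5.idx = 27  [terminal]
6. n6.fin = 24  [e.idx * 2 - 30]
7. n6.val = true  [e.idx > 26]
8. n7.hot = true  [C₀.val == true]
9. n7.lim = true  [C₀.fin > 23]
10. n8.cnt = "yx"  [terminal]
11. n9.fin = "pm"  [terminal]
12. n7.wid = 10  [len(g.cnt) + 8]
13. n7.tag = 16  [len(g.cnt) + 14]
14. n10.fin = 28  [S.wid * -2 + 48]
15. n10.val = false  [C₀.val == false]
16. n11.idx = 29  [terminal]
17. n12.mk = false  [terminal]
18. n10.pre = 18  [e.idx - 11]
19. n10.env = 9  [(if h.mk then C.fin else e.idx) - 20]
20. n13.mk = false  [terminal]
21. n6.pre = 28  [C₁.pre * 2 - 8]
22. n6.env = -3  [(if C₀.val then S.wid else C₁.pre) - 13]
23. n14.pre = -9  [C.pre + C.env - 34]
24. n14.off = 1  [C.pre - 27]
25. n14.lim = 27  [C.env + C.pre + 2]
26. n15.fin = -1  [A.off + A.lim - 29]
27. n15.val = true  [A.off > 0]
28. n16.mk = true  [terminal]
29. n17.hot = 22  [terminal]
30. n18.idx = 25  [terminal]
31. n15.pre = 9  [9]
32. n15.env = 1  [e.idx - 24]
33. n14.sig = false  [false]
34. n4.off = 0  [(if A.sig then C.env else e.idx) - 27]
35. n4.fin = 9  [C.pre + e.idx - 46]
36. n19.hot = false  [B₁.off > 0]
37. n19.lim = true  [B₁.off == 0]
38. n20.hot = false  [S₀.lim == false]
39. n20.lim = true  [S₀.lim == true]
40. n22.idx = 10  [terminal]
41. n21.off = 22  [e.idx * -1 + 32]
42. n21.fin = 27  [e.idx * -1 + 37]
43. n23.pre = 15  [B.fin - 12]
44. n23.off = 30  [B.off * 2 - 14]
45. n23.lim = 21  [(if S.lim then B.fin else B.off) - 6]
46. n24.fin = "nm"  [terminal]
47. n25.idx = 12  [terminal]
48. n26.hot = -5  [terminal]
49. n23.sig = true  [true]
50. n20.wid = 25  [(if S.hot then B.fin else B.off) + 3]
51. n20.tag = 19  [B.off + B.fin - 30]
52. n19.wid = 16  [16]
53. n19.tag = 5  [S₁.wid + S₁.tag - 39]
54. n2.off = 21  [S.tag * -2 + 31]
55. n2.fin = 25  [S.tag + 20]
56. n0.wid = 27  [B.fin + 2]
57. n0.tag = 9  [B.fin * 3 - 66]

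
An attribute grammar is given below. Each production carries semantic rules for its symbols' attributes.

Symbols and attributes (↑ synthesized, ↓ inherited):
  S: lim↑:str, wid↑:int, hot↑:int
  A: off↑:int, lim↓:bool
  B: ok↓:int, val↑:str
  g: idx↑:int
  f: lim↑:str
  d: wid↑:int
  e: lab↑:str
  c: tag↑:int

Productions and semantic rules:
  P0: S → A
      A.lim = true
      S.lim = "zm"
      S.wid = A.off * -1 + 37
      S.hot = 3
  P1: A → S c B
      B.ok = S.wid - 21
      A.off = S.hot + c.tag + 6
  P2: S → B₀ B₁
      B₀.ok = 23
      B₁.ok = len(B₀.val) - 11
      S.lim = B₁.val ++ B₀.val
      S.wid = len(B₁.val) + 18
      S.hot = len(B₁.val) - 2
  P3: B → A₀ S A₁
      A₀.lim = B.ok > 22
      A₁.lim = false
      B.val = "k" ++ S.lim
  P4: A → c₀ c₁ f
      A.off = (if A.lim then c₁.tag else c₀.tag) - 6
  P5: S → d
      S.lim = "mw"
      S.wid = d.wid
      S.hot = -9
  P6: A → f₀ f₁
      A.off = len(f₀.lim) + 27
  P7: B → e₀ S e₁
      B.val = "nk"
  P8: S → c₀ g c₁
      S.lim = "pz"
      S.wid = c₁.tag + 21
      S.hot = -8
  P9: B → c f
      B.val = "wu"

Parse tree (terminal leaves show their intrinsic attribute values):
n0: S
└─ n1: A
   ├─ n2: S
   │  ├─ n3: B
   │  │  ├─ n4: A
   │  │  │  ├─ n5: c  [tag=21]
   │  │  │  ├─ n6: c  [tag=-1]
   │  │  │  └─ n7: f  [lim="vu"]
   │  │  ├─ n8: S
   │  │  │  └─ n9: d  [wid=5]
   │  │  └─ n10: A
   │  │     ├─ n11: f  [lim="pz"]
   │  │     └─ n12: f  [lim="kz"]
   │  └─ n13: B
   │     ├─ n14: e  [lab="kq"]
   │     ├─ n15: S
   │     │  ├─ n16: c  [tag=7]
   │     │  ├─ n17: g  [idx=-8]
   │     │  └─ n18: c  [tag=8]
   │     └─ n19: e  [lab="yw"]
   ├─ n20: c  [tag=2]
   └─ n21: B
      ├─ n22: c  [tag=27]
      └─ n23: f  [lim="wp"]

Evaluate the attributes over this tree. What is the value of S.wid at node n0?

29

1. n1.lim = true  [true]
2. n3.ok = 23  [23]
3. n4.lim = true  [B.ok > 22]
4. n5.tag = 21  [terminal]
5. n6.tag = -1  [terminal]
6. n7.lim = "vu"  [terminal]
7. n4.off = -7  [(if A.lim then c₁.tag else c₀.tag) - 6]
8. n9.wid = 5  [terminal]
9. n8.lim = "mw"  ["mw"]
10. n8.wid = 5  [d.wid]
11. n8.hot = -9  [-9]
12. n10.lim = false  [false]
13. n11.lim = "pz"  [terminal]
14. n12.lim = "kz"  [terminal]
15. n10.off = 29  [len(f₀.lim) + 27]
16. n3.val = "kmw"  ["k" ++ S.lim]
17. n13.ok = -8  [len(B₀.val) - 11]
18. n14.lab = "kq"  [terminal]
19. n16.tag = 7  [terminal]
20. n17.idx = -8  [terminal]
21. n18.tag = 8  [terminal]
22. n15.lim = "pz"  ["pz"]
23. n15.wid = 29  [c₁.tag + 21]
24. n15.hot = -8  [-8]
25. n19.lab = "yw"  [terminal]
26. n13.val = "nk"  ["nk"]
27. n2.lim = "nkkmw"  [B₁.val ++ B₀.val]
28. n2.wid = 20  [len(B₁.val) + 18]
29. n2.hot = 0  [len(B₁.val) - 2]
30. n20.tag = 2  [terminal]
31. n21.ok = -1  [S.wid - 21]
32. n22.tag = 27  [terminal]
33. n23.lim = "wp"  [terminal]
34. n21.val = "wu"  ["wu"]
35. n1.off = 8  [S.hot + c.tag + 6]
36. n0.lim = "zm"  ["zm"]
37. n0.wid = 29  [A.off * -1 + 37]
38. n0.hot = 3  [3]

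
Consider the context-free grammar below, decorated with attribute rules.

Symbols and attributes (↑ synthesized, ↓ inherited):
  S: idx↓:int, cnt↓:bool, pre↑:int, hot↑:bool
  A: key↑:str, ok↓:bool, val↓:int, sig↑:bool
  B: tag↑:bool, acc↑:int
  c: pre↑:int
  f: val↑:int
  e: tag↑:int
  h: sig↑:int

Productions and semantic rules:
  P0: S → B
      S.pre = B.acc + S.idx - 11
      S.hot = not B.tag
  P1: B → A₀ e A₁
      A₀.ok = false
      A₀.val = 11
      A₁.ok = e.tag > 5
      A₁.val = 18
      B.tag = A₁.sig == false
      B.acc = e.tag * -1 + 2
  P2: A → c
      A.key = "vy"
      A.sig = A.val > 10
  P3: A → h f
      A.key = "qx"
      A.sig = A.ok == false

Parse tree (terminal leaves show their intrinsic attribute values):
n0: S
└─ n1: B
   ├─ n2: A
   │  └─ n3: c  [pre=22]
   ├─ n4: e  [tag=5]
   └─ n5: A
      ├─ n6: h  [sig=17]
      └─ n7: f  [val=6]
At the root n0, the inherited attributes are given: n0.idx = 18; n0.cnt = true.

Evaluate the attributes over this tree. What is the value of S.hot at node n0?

1. n0.idx = 18  [given at root]
2. n0.cnt = true  [given at root]
3. n2.ok = false  [false]
4. n2.val = 11  [11]
5. n3.pre = 22  [terminal]
6. n2.key = "vy"  ["vy"]
7. n2.sig = true  [A.val > 10]
8. n4.tag = 5  [terminal]
9. n5.ok = false  [e.tag > 5]
10. n5.val = 18  [18]
11. n6.sig = 17  [terminal]
12. n7.val = 6  [terminal]
13. n5.key = "qx"  ["qx"]
14. n5.sig = true  [A.ok == false]
15. n1.tag = false  [A₁.sig == false]
16. n1.acc = -3  [e.tag * -1 + 2]
17. n0.pre = 4  [B.acc + S.idx - 11]
18. n0.hot = true  [not B.tag]

true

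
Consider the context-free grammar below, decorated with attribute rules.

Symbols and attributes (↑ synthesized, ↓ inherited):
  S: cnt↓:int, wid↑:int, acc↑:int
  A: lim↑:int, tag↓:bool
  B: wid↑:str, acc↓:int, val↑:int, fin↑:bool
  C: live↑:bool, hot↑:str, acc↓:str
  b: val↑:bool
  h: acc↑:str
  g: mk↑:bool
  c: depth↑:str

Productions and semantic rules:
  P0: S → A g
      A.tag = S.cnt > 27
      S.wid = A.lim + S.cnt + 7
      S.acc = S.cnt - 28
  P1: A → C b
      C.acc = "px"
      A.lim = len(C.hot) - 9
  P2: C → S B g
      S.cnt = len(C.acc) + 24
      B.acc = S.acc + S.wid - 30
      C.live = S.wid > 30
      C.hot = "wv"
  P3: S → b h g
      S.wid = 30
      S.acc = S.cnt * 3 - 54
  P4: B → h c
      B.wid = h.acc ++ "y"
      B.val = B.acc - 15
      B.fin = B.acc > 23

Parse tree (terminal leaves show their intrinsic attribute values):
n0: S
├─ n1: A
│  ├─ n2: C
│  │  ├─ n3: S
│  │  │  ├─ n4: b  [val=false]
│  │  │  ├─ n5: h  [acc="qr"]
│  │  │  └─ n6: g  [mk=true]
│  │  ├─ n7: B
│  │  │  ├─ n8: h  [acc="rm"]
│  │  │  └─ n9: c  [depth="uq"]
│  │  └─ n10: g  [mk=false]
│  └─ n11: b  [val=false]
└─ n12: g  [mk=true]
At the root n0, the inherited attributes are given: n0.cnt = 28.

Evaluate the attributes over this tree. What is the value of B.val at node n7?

9

1. n0.cnt = 28  [given at root]
2. n1.tag = true  [S.cnt > 27]
3. n2.acc = "px"  ["px"]
4. n3.cnt = 26  [len(C.acc) + 24]
5. n4.val = false  [terminal]
6. n5.acc = "qr"  [terminal]
7. n6.mk = true  [terminal]
8. n3.wid = 30  [30]
9. n3.acc = 24  [S.cnt * 3 - 54]
10. n7.acc = 24  [S.acc + S.wid - 30]
11. n8.acc = "rm"  [terminal]
12. n9.depth = "uq"  [terminal]
13. n7.wid = "rmy"  [h.acc ++ "y"]
14. n7.val = 9  [B.acc - 15]
15. n7.fin = true  [B.acc > 23]
16. n10.mk = false  [terminal]
17. n2.live = false  [S.wid > 30]
18. n2.hot = "wv"  ["wv"]
19. n11.val = false  [terminal]
20. n1.lim = -7  [len(C.hot) - 9]
21. n12.mk = true  [terminal]
22. n0.wid = 28  [A.lim + S.cnt + 7]
23. n0.acc = 0  [S.cnt - 28]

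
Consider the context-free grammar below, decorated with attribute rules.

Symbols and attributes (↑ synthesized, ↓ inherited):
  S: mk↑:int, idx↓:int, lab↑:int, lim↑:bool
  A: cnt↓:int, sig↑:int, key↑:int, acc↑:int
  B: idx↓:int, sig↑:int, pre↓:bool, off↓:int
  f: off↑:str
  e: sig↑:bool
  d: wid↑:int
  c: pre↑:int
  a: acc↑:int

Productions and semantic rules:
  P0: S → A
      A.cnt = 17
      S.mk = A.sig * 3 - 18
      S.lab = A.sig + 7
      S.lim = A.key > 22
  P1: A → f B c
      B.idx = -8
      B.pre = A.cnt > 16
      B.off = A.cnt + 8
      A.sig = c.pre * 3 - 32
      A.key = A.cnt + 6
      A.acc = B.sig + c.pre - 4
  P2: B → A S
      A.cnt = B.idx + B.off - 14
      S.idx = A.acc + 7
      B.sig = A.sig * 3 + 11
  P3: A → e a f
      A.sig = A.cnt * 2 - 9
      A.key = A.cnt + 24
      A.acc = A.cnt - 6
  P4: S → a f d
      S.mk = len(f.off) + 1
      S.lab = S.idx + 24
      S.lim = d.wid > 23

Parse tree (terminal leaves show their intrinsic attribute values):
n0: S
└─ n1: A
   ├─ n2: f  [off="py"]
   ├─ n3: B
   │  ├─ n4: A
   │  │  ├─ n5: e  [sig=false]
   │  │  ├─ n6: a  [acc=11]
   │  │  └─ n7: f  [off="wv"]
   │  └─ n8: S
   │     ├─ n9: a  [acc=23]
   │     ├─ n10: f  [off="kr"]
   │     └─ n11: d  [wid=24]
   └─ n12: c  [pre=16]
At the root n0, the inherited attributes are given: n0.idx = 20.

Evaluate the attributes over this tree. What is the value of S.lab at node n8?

1. n0.idx = 20  [given at root]
2. n1.cnt = 17  [17]
3. n2.off = "py"  [terminal]
4. n3.idx = -8  [-8]
5. n3.pre = true  [A.cnt > 16]
6. n3.off = 25  [A.cnt + 8]
7. n4.cnt = 3  [B.idx + B.off - 14]
8. n5.sig = false  [terminal]
9. n6.acc = 11  [terminal]
10. n7.off = "wv"  [terminal]
11. n4.sig = -3  [A.cnt * 2 - 9]
12. n4.key = 27  [A.cnt + 24]
13. n4.acc = -3  [A.cnt - 6]
14. n8.idx = 4  [A.acc + 7]
15. n9.acc = 23  [terminal]
16. n10.off = "kr"  [terminal]
17. n11.wid = 24  [terminal]
18. n8.mk = 3  [len(f.off) + 1]
19. n8.lab = 28  [S.idx + 24]
20. n8.lim = true  [d.wid > 23]
21. n3.sig = 2  [A.sig * 3 + 11]
22. n12.pre = 16  [terminal]
23. n1.sig = 16  [c.pre * 3 - 32]
24. n1.key = 23  [A.cnt + 6]
25. n1.acc = 14  [B.sig + c.pre - 4]
26. n0.mk = 30  [A.sig * 3 - 18]
27. n0.lab = 23  [A.sig + 7]
28. n0.lim = true  [A.key > 22]

28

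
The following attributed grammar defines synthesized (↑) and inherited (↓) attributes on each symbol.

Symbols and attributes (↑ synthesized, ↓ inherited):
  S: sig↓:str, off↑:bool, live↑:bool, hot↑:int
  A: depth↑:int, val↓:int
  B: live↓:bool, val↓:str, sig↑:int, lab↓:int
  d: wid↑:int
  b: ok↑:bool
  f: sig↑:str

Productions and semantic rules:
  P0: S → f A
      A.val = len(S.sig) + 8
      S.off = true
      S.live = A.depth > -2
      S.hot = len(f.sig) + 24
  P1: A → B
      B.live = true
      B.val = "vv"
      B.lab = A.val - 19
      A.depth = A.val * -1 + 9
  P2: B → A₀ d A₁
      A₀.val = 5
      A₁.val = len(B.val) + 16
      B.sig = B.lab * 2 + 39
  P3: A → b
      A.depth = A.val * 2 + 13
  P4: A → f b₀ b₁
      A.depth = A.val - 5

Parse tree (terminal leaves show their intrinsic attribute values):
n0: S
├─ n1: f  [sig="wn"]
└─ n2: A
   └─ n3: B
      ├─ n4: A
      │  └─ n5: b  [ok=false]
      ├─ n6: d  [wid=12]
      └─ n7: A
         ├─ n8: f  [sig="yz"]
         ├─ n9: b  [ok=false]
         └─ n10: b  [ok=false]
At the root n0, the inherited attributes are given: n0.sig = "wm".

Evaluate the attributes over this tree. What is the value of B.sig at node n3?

1. n0.sig = "wm"  [given at root]
2. n1.sig = "wn"  [terminal]
3. n2.val = 10  [len(S.sig) + 8]
4. n3.live = true  [true]
5. n3.val = "vv"  ["vv"]
6. n3.lab = -9  [A.val - 19]
7. n4.val = 5  [5]
8. n5.ok = false  [terminal]
9. n4.depth = 23  [A.val * 2 + 13]
10. n6.wid = 12  [terminal]
11. n7.val = 18  [len(B.val) + 16]
12. n8.sig = "yz"  [terminal]
13. n9.ok = false  [terminal]
14. n10.ok = false  [terminal]
15. n7.depth = 13  [A.val - 5]
16. n3.sig = 21  [B.lab * 2 + 39]
17. n2.depth = -1  [A.val * -1 + 9]
18. n0.off = true  [true]
19. n0.live = true  [A.depth > -2]
20. n0.hot = 26  [len(f.sig) + 24]

21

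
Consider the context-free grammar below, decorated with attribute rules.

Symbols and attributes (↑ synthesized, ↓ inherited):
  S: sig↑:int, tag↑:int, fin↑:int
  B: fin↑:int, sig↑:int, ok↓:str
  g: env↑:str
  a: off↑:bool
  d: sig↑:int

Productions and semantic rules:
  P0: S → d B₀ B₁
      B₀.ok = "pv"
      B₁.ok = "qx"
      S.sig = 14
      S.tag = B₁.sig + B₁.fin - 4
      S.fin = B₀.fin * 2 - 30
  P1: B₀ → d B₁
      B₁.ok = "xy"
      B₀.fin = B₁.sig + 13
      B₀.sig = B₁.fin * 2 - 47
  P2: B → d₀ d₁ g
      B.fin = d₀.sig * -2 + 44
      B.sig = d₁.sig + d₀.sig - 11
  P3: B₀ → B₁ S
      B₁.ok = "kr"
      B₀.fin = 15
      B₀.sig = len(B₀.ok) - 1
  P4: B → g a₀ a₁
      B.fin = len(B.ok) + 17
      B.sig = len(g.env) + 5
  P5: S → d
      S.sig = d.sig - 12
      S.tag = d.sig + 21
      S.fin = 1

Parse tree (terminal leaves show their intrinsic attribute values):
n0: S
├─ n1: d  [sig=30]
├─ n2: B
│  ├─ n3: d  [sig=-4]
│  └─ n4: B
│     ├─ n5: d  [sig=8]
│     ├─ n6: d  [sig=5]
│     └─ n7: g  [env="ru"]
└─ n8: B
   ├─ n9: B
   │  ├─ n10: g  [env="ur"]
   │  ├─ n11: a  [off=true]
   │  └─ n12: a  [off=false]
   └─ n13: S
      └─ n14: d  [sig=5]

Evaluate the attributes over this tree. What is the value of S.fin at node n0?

1. n1.sig = 30  [terminal]
2. n2.ok = "pv"  ["pv"]
3. n3.sig = -4  [terminal]
4. n4.ok = "xy"  ["xy"]
5. n5.sig = 8  [terminal]
6. n6.sig = 5  [terminal]
7. n7.env = "ru"  [terminal]
8. n4.fin = 28  [d₀.sig * -2 + 44]
9. n4.sig = 2  [d₁.sig + d₀.sig - 11]
10. n2.fin = 15  [B₁.sig + 13]
11. n2.sig = 9  [B₁.fin * 2 - 47]
12. n8.ok = "qx"  ["qx"]
13. n9.ok = "kr"  ["kr"]
14. n10.env = "ur"  [terminal]
15. n11.off = true  [terminal]
16. n12.off = false  [terminal]
17. n9.fin = 19  [len(B.ok) + 17]
18. n9.sig = 7  [len(g.env) + 5]
19. n14.sig = 5  [terminal]
20. n13.sig = -7  [d.sig - 12]
21. n13.tag = 26  [d.sig + 21]
22. n13.fin = 1  [1]
23. n8.fin = 15  [15]
24. n8.sig = 1  [len(B₀.ok) - 1]
25. n0.sig = 14  [14]
26. n0.tag = 12  [B₁.sig + B₁.fin - 4]
27. n0.fin = 0  [B₀.fin * 2 - 30]

0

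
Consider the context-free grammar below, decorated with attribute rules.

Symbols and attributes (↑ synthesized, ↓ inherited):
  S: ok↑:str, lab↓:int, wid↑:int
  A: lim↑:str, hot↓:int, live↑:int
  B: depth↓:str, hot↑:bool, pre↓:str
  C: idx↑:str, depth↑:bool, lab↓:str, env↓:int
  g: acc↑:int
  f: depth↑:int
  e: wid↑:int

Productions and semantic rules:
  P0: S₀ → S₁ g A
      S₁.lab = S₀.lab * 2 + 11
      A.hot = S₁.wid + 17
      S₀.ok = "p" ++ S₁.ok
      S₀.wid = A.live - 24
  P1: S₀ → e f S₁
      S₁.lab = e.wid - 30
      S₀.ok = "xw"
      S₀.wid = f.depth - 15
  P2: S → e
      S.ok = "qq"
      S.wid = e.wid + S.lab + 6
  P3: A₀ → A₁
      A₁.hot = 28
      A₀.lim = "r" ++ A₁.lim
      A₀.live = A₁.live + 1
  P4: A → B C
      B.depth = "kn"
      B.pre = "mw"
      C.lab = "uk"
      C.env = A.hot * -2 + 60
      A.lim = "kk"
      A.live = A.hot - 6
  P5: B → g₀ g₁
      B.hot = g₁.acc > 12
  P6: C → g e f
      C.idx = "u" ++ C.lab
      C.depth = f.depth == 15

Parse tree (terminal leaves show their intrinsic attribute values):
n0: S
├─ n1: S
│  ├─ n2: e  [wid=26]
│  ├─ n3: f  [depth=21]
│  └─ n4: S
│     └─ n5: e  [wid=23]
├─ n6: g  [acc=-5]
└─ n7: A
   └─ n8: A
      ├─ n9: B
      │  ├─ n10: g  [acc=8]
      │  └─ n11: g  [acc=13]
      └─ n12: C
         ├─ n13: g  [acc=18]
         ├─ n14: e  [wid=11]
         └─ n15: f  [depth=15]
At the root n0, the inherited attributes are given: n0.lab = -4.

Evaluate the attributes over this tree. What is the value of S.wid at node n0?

1. n0.lab = -4  [given at root]
2. n1.lab = 3  [S₀.lab * 2 + 11]
3. n2.wid = 26  [terminal]
4. n3.depth = 21  [terminal]
5. n4.lab = -4  [e.wid - 30]
6. n5.wid = 23  [terminal]
7. n4.ok = "qq"  ["qq"]
8. n4.wid = 25  [e.wid + S.lab + 6]
9. n1.ok = "xw"  ["xw"]
10. n1.wid = 6  [f.depth - 15]
11. n6.acc = -5  [terminal]
12. n7.hot = 23  [S₁.wid + 17]
13. n8.hot = 28  [28]
14. n9.depth = "kn"  ["kn"]
15. n9.pre = "mw"  ["mw"]
16. n10.acc = 8  [terminal]
17. n11.acc = 13  [terminal]
18. n9.hot = true  [g₁.acc > 12]
19. n12.lab = "uk"  ["uk"]
20. n12.env = 4  [A.hot * -2 + 60]
21. n13.acc = 18  [terminal]
22. n14.wid = 11  [terminal]
23. n15.depth = 15  [terminal]
24. n12.idx = "uuk"  ["u" ++ C.lab]
25. n12.depth = true  [f.depth == 15]
26. n8.lim = "kk"  ["kk"]
27. n8.live = 22  [A.hot - 6]
28. n7.lim = "rkk"  ["r" ++ A₁.lim]
29. n7.live = 23  [A₁.live + 1]
30. n0.ok = "pxw"  ["p" ++ S₁.ok]
31. n0.wid = -1  [A.live - 24]

-1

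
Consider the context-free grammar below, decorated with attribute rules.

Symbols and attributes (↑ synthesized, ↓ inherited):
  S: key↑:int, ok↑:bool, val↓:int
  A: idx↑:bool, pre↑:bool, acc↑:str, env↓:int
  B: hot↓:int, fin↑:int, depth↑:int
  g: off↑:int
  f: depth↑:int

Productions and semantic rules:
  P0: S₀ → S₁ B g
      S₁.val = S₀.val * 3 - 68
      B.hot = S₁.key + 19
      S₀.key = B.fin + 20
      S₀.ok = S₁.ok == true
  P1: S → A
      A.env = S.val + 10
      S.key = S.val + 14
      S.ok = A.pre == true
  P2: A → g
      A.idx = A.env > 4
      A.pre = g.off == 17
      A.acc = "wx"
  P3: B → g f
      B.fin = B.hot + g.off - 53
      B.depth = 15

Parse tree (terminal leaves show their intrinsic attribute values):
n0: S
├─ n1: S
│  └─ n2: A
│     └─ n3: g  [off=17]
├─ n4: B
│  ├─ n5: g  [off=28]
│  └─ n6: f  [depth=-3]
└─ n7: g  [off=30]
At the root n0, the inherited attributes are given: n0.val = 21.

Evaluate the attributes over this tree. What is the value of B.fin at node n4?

3

1. n0.val = 21  [given at root]
2. n1.val = -5  [S₀.val * 3 - 68]
3. n2.env = 5  [S.val + 10]
4. n3.off = 17  [terminal]
5. n2.idx = true  [A.env > 4]
6. n2.pre = true  [g.off == 17]
7. n2.acc = "wx"  ["wx"]
8. n1.key = 9  [S.val + 14]
9. n1.ok = true  [A.pre == true]
10. n4.hot = 28  [S₁.key + 19]
11. n5.off = 28  [terminal]
12. n6.depth = -3  [terminal]
13. n4.fin = 3  [B.hot + g.off - 53]
14. n4.depth = 15  [15]
15. n7.off = 30  [terminal]
16. n0.key = 23  [B.fin + 20]
17. n0.ok = true  [S₁.ok == true]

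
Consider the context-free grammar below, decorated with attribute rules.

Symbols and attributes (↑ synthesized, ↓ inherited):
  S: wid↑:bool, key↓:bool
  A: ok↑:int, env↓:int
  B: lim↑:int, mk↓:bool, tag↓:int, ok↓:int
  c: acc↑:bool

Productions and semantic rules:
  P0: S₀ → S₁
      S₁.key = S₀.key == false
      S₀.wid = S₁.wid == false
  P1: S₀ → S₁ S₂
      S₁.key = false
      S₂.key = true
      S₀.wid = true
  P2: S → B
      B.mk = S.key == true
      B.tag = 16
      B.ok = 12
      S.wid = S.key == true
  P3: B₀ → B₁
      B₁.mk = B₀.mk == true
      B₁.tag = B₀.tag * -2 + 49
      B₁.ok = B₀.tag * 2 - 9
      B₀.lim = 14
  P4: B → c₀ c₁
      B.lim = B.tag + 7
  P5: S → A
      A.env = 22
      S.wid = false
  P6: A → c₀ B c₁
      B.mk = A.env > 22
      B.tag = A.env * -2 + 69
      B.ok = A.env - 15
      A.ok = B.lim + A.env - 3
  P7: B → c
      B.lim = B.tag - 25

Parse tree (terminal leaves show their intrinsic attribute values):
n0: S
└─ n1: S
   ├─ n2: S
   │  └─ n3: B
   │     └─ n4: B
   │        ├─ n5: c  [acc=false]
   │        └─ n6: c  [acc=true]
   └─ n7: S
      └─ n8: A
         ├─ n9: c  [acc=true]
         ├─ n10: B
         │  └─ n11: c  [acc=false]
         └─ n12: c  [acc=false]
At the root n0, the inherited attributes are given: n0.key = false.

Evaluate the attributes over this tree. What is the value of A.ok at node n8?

19

1. n0.key = false  [given at root]
2. n1.key = true  [S₀.key == false]
3. n2.key = false  [false]
4. n3.mk = false  [S.key == true]
5. n3.tag = 16  [16]
6. n3.ok = 12  [12]
7. n4.mk = false  [B₀.mk == true]
8. n4.tag = 17  [B₀.tag * -2 + 49]
9. n4.ok = 23  [B₀.tag * 2 - 9]
10. n5.acc = false  [terminal]
11. n6.acc = true  [terminal]
12. n4.lim = 24  [B.tag + 7]
13. n3.lim = 14  [14]
14. n2.wid = false  [S.key == true]
15. n7.key = true  [true]
16. n8.env = 22  [22]
17. n9.acc = true  [terminal]
18. n10.mk = false  [A.env > 22]
19. n10.tag = 25  [A.env * -2 + 69]
20. n10.ok = 7  [A.env - 15]
21. n11.acc = false  [terminal]
22. n10.lim = 0  [B.tag - 25]
23. n12.acc = false  [terminal]
24. n8.ok = 19  [B.lim + A.env - 3]
25. n7.wid = false  [false]
26. n1.wid = true  [true]
27. n0.wid = false  [S₁.wid == false]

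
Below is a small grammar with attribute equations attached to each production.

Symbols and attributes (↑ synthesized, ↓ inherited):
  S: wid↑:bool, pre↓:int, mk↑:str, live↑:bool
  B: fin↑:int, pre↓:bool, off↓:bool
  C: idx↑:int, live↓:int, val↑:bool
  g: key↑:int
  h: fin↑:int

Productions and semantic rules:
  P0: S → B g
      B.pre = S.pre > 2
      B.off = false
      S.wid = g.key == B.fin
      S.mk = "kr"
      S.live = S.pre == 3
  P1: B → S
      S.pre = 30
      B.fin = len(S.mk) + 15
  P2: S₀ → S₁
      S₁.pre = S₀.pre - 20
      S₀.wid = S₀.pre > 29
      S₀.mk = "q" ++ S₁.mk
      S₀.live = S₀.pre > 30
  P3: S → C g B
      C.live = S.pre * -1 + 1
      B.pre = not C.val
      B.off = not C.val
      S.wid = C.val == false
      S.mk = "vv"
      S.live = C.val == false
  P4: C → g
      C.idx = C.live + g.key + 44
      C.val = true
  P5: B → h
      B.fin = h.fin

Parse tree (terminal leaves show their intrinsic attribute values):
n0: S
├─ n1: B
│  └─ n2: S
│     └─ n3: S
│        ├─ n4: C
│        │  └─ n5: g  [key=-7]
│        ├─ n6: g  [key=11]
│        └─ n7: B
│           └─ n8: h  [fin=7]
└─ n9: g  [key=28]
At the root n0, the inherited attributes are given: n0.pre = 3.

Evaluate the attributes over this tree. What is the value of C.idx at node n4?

1. n0.pre = 3  [given at root]
2. n1.pre = true  [S.pre > 2]
3. n1.off = false  [false]
4. n2.pre = 30  [30]
5. n3.pre = 10  [S₀.pre - 20]
6. n4.live = -9  [S.pre * -1 + 1]
7. n5.key = -7  [terminal]
8. n4.idx = 28  [C.live + g.key + 44]
9. n4.val = true  [true]
10. n6.key = 11  [terminal]
11. n7.pre = false  [not C.val]
12. n7.off = false  [not C.val]
13. n8.fin = 7  [terminal]
14. n7.fin = 7  [h.fin]
15. n3.wid = false  [C.val == false]
16. n3.mk = "vv"  ["vv"]
17. n3.live = false  [C.val == false]
18. n2.wid = true  [S₀.pre > 29]
19. n2.mk = "qvv"  ["q" ++ S₁.mk]
20. n2.live = false  [S₀.pre > 30]
21. n1.fin = 18  [len(S.mk) + 15]
22. n9.key = 28  [terminal]
23. n0.wid = false  [g.key == B.fin]
24. n0.mk = "kr"  ["kr"]
25. n0.live = true  [S.pre == 3]

28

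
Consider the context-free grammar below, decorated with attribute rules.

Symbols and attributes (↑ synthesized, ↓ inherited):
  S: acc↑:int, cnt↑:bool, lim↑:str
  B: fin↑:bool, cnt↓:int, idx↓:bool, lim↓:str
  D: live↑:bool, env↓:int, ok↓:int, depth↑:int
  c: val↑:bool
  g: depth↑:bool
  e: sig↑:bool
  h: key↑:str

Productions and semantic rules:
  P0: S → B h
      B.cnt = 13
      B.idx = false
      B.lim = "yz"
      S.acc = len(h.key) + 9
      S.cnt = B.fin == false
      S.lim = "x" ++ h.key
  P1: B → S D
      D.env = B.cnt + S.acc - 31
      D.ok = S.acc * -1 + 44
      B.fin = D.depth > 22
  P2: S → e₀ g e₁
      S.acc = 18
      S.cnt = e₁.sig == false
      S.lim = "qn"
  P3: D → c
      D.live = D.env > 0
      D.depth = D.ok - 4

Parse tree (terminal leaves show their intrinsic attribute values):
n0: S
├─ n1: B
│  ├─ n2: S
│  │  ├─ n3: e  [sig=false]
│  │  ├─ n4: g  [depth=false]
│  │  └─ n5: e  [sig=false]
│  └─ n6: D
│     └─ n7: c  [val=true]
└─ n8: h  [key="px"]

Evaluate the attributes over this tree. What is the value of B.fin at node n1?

1. n1.cnt = 13  [13]
2. n1.idx = false  [false]
3. n1.lim = "yz"  ["yz"]
4. n3.sig = false  [terminal]
5. n4.depth = false  [terminal]
6. n5.sig = false  [terminal]
7. n2.acc = 18  [18]
8. n2.cnt = true  [e₁.sig == false]
9. n2.lim = "qn"  ["qn"]
10. n6.env = 0  [B.cnt + S.acc - 31]
11. n6.ok = 26  [S.acc * -1 + 44]
12. n7.val = true  [terminal]
13. n6.live = false  [D.env > 0]
14. n6.depth = 22  [D.ok - 4]
15. n1.fin = false  [D.depth > 22]
16. n8.key = "px"  [terminal]
17. n0.acc = 11  [len(h.key) + 9]
18. n0.cnt = true  [B.fin == false]
19. n0.lim = "xpx"  ["x" ++ h.key]

false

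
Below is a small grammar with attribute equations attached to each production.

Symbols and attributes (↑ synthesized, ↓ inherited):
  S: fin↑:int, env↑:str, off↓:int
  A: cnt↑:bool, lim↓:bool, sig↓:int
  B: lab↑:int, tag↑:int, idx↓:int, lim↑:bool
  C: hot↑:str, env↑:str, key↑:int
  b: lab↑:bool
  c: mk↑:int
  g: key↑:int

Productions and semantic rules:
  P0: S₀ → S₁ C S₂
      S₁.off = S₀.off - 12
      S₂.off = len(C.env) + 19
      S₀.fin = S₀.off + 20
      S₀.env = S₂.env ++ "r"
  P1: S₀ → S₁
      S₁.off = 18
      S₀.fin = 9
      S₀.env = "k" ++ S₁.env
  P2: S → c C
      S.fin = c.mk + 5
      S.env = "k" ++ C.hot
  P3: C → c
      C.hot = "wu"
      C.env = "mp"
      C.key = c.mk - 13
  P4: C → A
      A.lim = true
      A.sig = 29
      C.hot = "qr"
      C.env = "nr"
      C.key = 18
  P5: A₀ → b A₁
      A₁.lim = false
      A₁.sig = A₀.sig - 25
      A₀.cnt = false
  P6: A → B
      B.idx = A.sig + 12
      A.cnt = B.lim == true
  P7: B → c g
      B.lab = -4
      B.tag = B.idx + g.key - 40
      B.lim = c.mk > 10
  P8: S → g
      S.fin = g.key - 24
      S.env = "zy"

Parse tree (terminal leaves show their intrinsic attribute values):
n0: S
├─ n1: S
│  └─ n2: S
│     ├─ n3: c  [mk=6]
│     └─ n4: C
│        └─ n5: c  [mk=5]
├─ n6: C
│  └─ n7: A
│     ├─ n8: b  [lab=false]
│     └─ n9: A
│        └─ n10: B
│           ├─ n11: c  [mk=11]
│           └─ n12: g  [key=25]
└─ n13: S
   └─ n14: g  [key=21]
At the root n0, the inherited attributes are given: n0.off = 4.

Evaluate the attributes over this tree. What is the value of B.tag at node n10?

1

1. n0.off = 4  [given at root]
2. n1.off = -8  [S₀.off - 12]
3. n2.off = 18  [18]
4. n3.mk = 6  [terminal]
5. n5.mk = 5  [terminal]
6. n4.hot = "wu"  ["wu"]
7. n4.env = "mp"  ["mp"]
8. n4.key = -8  [c.mk - 13]
9. n2.fin = 11  [c.mk + 5]
10. n2.env = "kwu"  ["k" ++ C.hot]
11. n1.fin = 9  [9]
12. n1.env = "kkwu"  ["k" ++ S₁.env]
13. n7.lim = true  [true]
14. n7.sig = 29  [29]
15. n8.lab = false  [terminal]
16. n9.lim = false  [false]
17. n9.sig = 4  [A₀.sig - 25]
18. n10.idx = 16  [A.sig + 12]
19. n11.mk = 11  [terminal]
20. n12.key = 25  [terminal]
21. n10.lab = -4  [-4]
22. n10.tag = 1  [B.idx + g.key - 40]
23. n10.lim = true  [c.mk > 10]
24. n9.cnt = true  [B.lim == true]
25. n7.cnt = false  [false]
26. n6.hot = "qr"  ["qr"]
27. n6.env = "nr"  ["nr"]
28. n6.key = 18  [18]
29. n13.off = 21  [len(C.env) + 19]
30. n14.key = 21  [terminal]
31. n13.fin = -3  [g.key - 24]
32. n13.env = "zy"  ["zy"]
33. n0.fin = 24  [S₀.off + 20]
34. n0.env = "zyr"  [S₂.env ++ "r"]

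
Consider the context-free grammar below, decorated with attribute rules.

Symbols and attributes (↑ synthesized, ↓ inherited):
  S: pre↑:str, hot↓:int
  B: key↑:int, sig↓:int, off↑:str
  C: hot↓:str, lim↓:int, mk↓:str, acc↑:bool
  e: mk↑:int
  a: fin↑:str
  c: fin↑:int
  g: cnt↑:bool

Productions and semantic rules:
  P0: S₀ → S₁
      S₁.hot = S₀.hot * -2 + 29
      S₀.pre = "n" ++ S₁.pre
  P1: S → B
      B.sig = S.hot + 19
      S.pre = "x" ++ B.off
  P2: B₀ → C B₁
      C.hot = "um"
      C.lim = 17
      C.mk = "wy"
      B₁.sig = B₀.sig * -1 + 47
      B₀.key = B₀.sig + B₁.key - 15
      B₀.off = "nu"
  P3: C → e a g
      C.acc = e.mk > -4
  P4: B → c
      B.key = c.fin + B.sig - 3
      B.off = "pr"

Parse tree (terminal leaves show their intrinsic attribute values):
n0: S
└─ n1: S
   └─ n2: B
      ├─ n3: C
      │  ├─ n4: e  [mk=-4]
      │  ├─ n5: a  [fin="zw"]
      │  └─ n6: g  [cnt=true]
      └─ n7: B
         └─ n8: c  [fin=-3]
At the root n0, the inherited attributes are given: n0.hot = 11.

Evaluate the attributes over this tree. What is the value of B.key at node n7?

15

1. n0.hot = 11  [given at root]
2. n1.hot = 7  [S₀.hot * -2 + 29]
3. n2.sig = 26  [S.hot + 19]
4. n3.hot = "um"  ["um"]
5. n3.lim = 17  [17]
6. n3.mk = "wy"  ["wy"]
7. n4.mk = -4  [terminal]
8. n5.fin = "zw"  [terminal]
9. n6.cnt = true  [terminal]
10. n3.acc = false  [e.mk > -4]
11. n7.sig = 21  [B₀.sig * -1 + 47]
12. n8.fin = -3  [terminal]
13. n7.key = 15  [c.fin + B.sig - 3]
14. n7.off = "pr"  ["pr"]
15. n2.key = 26  [B₀.sig + B₁.key - 15]
16. n2.off = "nu"  ["nu"]
17. n1.pre = "xnu"  ["x" ++ B.off]
18. n0.pre = "nxnu"  ["n" ++ S₁.pre]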